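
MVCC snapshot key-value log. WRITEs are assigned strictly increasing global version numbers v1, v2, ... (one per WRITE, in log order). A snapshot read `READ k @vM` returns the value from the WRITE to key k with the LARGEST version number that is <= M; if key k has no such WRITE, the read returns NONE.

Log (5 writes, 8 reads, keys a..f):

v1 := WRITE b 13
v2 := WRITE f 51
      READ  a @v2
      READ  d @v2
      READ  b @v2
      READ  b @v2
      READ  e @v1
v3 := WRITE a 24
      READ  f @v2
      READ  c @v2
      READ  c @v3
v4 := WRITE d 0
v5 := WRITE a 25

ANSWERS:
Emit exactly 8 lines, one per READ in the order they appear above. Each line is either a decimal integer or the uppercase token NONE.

Answer: NONE
NONE
13
13
NONE
51
NONE
NONE

Derivation:
v1: WRITE b=13  (b history now [(1, 13)])
v2: WRITE f=51  (f history now [(2, 51)])
READ a @v2: history=[] -> no version <= 2 -> NONE
READ d @v2: history=[] -> no version <= 2 -> NONE
READ b @v2: history=[(1, 13)] -> pick v1 -> 13
READ b @v2: history=[(1, 13)] -> pick v1 -> 13
READ e @v1: history=[] -> no version <= 1 -> NONE
v3: WRITE a=24  (a history now [(3, 24)])
READ f @v2: history=[(2, 51)] -> pick v2 -> 51
READ c @v2: history=[] -> no version <= 2 -> NONE
READ c @v3: history=[] -> no version <= 3 -> NONE
v4: WRITE d=0  (d history now [(4, 0)])
v5: WRITE a=25  (a history now [(3, 24), (5, 25)])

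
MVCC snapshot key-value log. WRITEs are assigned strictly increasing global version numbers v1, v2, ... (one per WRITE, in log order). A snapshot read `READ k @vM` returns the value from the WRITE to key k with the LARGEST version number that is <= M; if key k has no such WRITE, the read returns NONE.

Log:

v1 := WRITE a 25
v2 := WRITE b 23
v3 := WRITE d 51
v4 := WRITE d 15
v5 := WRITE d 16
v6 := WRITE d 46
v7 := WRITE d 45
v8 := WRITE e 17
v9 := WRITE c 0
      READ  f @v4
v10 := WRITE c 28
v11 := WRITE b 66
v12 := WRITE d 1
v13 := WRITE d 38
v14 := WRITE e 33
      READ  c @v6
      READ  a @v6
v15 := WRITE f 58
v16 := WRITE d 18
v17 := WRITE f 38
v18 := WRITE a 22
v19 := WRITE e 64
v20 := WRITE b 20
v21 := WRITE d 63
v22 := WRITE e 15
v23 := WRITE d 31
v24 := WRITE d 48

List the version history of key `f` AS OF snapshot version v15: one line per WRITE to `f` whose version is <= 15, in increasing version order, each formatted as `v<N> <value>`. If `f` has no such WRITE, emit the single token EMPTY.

Answer: v15 58

Derivation:
Scan writes for key=f with version <= 15:
  v1 WRITE a 25 -> skip
  v2 WRITE b 23 -> skip
  v3 WRITE d 51 -> skip
  v4 WRITE d 15 -> skip
  v5 WRITE d 16 -> skip
  v6 WRITE d 46 -> skip
  v7 WRITE d 45 -> skip
  v8 WRITE e 17 -> skip
  v9 WRITE c 0 -> skip
  v10 WRITE c 28 -> skip
  v11 WRITE b 66 -> skip
  v12 WRITE d 1 -> skip
  v13 WRITE d 38 -> skip
  v14 WRITE e 33 -> skip
  v15 WRITE f 58 -> keep
  v16 WRITE d 18 -> skip
  v17 WRITE f 38 -> drop (> snap)
  v18 WRITE a 22 -> skip
  v19 WRITE e 64 -> skip
  v20 WRITE b 20 -> skip
  v21 WRITE d 63 -> skip
  v22 WRITE e 15 -> skip
  v23 WRITE d 31 -> skip
  v24 WRITE d 48 -> skip
Collected: [(15, 58)]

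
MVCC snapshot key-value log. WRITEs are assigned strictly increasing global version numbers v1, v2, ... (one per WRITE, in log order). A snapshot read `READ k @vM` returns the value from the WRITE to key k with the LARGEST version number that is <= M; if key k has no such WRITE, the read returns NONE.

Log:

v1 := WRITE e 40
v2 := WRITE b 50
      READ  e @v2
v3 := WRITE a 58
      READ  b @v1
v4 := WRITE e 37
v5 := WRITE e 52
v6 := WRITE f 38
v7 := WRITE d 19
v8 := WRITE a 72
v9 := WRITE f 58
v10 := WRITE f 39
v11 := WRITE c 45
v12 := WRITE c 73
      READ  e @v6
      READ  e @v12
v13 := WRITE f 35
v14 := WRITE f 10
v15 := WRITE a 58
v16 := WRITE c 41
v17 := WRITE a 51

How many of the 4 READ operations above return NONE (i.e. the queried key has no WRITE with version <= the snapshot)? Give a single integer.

Answer: 1

Derivation:
v1: WRITE e=40  (e history now [(1, 40)])
v2: WRITE b=50  (b history now [(2, 50)])
READ e @v2: history=[(1, 40)] -> pick v1 -> 40
v3: WRITE a=58  (a history now [(3, 58)])
READ b @v1: history=[(2, 50)] -> no version <= 1 -> NONE
v4: WRITE e=37  (e history now [(1, 40), (4, 37)])
v5: WRITE e=52  (e history now [(1, 40), (4, 37), (5, 52)])
v6: WRITE f=38  (f history now [(6, 38)])
v7: WRITE d=19  (d history now [(7, 19)])
v8: WRITE a=72  (a history now [(3, 58), (8, 72)])
v9: WRITE f=58  (f history now [(6, 38), (9, 58)])
v10: WRITE f=39  (f history now [(6, 38), (9, 58), (10, 39)])
v11: WRITE c=45  (c history now [(11, 45)])
v12: WRITE c=73  (c history now [(11, 45), (12, 73)])
READ e @v6: history=[(1, 40), (4, 37), (5, 52)] -> pick v5 -> 52
READ e @v12: history=[(1, 40), (4, 37), (5, 52)] -> pick v5 -> 52
v13: WRITE f=35  (f history now [(6, 38), (9, 58), (10, 39), (13, 35)])
v14: WRITE f=10  (f history now [(6, 38), (9, 58), (10, 39), (13, 35), (14, 10)])
v15: WRITE a=58  (a history now [(3, 58), (8, 72), (15, 58)])
v16: WRITE c=41  (c history now [(11, 45), (12, 73), (16, 41)])
v17: WRITE a=51  (a history now [(3, 58), (8, 72), (15, 58), (17, 51)])
Read results in order: ['40', 'NONE', '52', '52']
NONE count = 1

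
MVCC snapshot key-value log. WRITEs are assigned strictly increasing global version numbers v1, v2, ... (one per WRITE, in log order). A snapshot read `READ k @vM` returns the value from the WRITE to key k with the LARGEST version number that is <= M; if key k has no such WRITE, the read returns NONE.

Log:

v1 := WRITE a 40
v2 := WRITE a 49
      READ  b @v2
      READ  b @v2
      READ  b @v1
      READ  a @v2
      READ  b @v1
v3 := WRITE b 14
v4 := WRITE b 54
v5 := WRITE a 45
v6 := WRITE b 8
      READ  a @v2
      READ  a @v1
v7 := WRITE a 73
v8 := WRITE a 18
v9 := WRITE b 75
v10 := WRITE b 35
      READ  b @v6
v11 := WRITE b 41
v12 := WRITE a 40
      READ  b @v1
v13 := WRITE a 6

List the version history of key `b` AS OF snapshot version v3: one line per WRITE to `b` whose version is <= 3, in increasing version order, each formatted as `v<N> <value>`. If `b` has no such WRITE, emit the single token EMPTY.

Scan writes for key=b with version <= 3:
  v1 WRITE a 40 -> skip
  v2 WRITE a 49 -> skip
  v3 WRITE b 14 -> keep
  v4 WRITE b 54 -> drop (> snap)
  v5 WRITE a 45 -> skip
  v6 WRITE b 8 -> drop (> snap)
  v7 WRITE a 73 -> skip
  v8 WRITE a 18 -> skip
  v9 WRITE b 75 -> drop (> snap)
  v10 WRITE b 35 -> drop (> snap)
  v11 WRITE b 41 -> drop (> snap)
  v12 WRITE a 40 -> skip
  v13 WRITE a 6 -> skip
Collected: [(3, 14)]

Answer: v3 14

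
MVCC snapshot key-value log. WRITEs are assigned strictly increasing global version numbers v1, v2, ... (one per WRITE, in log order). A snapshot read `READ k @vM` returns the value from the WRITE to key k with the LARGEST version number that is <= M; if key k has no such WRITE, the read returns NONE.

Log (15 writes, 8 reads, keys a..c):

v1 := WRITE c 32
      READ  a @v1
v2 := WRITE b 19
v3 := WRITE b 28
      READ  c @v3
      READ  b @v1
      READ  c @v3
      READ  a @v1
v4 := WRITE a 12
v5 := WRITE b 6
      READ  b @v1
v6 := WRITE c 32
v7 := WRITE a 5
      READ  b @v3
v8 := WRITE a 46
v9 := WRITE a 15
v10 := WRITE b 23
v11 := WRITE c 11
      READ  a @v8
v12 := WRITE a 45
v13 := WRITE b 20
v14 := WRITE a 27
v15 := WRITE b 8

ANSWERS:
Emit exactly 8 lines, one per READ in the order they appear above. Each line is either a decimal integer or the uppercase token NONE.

Answer: NONE
32
NONE
32
NONE
NONE
28
46

Derivation:
v1: WRITE c=32  (c history now [(1, 32)])
READ a @v1: history=[] -> no version <= 1 -> NONE
v2: WRITE b=19  (b history now [(2, 19)])
v3: WRITE b=28  (b history now [(2, 19), (3, 28)])
READ c @v3: history=[(1, 32)] -> pick v1 -> 32
READ b @v1: history=[(2, 19), (3, 28)] -> no version <= 1 -> NONE
READ c @v3: history=[(1, 32)] -> pick v1 -> 32
READ a @v1: history=[] -> no version <= 1 -> NONE
v4: WRITE a=12  (a history now [(4, 12)])
v5: WRITE b=6  (b history now [(2, 19), (3, 28), (5, 6)])
READ b @v1: history=[(2, 19), (3, 28), (5, 6)] -> no version <= 1 -> NONE
v6: WRITE c=32  (c history now [(1, 32), (6, 32)])
v7: WRITE a=5  (a history now [(4, 12), (7, 5)])
READ b @v3: history=[(2, 19), (3, 28), (5, 6)] -> pick v3 -> 28
v8: WRITE a=46  (a history now [(4, 12), (7, 5), (8, 46)])
v9: WRITE a=15  (a history now [(4, 12), (7, 5), (8, 46), (9, 15)])
v10: WRITE b=23  (b history now [(2, 19), (3, 28), (5, 6), (10, 23)])
v11: WRITE c=11  (c history now [(1, 32), (6, 32), (11, 11)])
READ a @v8: history=[(4, 12), (7, 5), (8, 46), (9, 15)] -> pick v8 -> 46
v12: WRITE a=45  (a history now [(4, 12), (7, 5), (8, 46), (9, 15), (12, 45)])
v13: WRITE b=20  (b history now [(2, 19), (3, 28), (5, 6), (10, 23), (13, 20)])
v14: WRITE a=27  (a history now [(4, 12), (7, 5), (8, 46), (9, 15), (12, 45), (14, 27)])
v15: WRITE b=8  (b history now [(2, 19), (3, 28), (5, 6), (10, 23), (13, 20), (15, 8)])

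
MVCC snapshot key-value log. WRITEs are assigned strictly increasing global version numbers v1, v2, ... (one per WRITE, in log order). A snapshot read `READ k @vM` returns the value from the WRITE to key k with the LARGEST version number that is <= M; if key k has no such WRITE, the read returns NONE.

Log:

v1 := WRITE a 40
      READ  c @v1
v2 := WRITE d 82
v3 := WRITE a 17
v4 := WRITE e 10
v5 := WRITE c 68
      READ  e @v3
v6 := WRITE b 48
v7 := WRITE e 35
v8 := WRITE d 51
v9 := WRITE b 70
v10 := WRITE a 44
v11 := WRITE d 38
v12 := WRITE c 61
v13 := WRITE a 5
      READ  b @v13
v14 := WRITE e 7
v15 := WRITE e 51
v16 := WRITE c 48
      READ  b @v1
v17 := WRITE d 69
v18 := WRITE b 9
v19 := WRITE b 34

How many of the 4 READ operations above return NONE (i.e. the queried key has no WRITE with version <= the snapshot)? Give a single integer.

v1: WRITE a=40  (a history now [(1, 40)])
READ c @v1: history=[] -> no version <= 1 -> NONE
v2: WRITE d=82  (d history now [(2, 82)])
v3: WRITE a=17  (a history now [(1, 40), (3, 17)])
v4: WRITE e=10  (e history now [(4, 10)])
v5: WRITE c=68  (c history now [(5, 68)])
READ e @v3: history=[(4, 10)] -> no version <= 3 -> NONE
v6: WRITE b=48  (b history now [(6, 48)])
v7: WRITE e=35  (e history now [(4, 10), (7, 35)])
v8: WRITE d=51  (d history now [(2, 82), (8, 51)])
v9: WRITE b=70  (b history now [(6, 48), (9, 70)])
v10: WRITE a=44  (a history now [(1, 40), (3, 17), (10, 44)])
v11: WRITE d=38  (d history now [(2, 82), (8, 51), (11, 38)])
v12: WRITE c=61  (c history now [(5, 68), (12, 61)])
v13: WRITE a=5  (a history now [(1, 40), (3, 17), (10, 44), (13, 5)])
READ b @v13: history=[(6, 48), (9, 70)] -> pick v9 -> 70
v14: WRITE e=7  (e history now [(4, 10), (7, 35), (14, 7)])
v15: WRITE e=51  (e history now [(4, 10), (7, 35), (14, 7), (15, 51)])
v16: WRITE c=48  (c history now [(5, 68), (12, 61), (16, 48)])
READ b @v1: history=[(6, 48), (9, 70)] -> no version <= 1 -> NONE
v17: WRITE d=69  (d history now [(2, 82), (8, 51), (11, 38), (17, 69)])
v18: WRITE b=9  (b history now [(6, 48), (9, 70), (18, 9)])
v19: WRITE b=34  (b history now [(6, 48), (9, 70), (18, 9), (19, 34)])
Read results in order: ['NONE', 'NONE', '70', 'NONE']
NONE count = 3

Answer: 3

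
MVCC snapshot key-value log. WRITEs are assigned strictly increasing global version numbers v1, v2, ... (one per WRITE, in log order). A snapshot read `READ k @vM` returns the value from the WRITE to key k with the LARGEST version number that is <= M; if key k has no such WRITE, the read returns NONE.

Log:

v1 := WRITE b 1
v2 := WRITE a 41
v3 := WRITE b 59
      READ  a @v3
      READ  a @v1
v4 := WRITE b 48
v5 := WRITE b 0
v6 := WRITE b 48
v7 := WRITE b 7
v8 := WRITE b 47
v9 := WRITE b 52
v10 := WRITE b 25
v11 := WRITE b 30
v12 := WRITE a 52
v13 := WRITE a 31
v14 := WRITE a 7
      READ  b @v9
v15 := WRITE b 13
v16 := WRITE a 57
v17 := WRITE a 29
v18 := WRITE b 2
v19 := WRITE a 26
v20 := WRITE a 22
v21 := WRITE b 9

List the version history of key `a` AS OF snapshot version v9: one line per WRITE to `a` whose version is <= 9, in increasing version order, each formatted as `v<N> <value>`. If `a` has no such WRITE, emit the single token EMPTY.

Answer: v2 41

Derivation:
Scan writes for key=a with version <= 9:
  v1 WRITE b 1 -> skip
  v2 WRITE a 41 -> keep
  v3 WRITE b 59 -> skip
  v4 WRITE b 48 -> skip
  v5 WRITE b 0 -> skip
  v6 WRITE b 48 -> skip
  v7 WRITE b 7 -> skip
  v8 WRITE b 47 -> skip
  v9 WRITE b 52 -> skip
  v10 WRITE b 25 -> skip
  v11 WRITE b 30 -> skip
  v12 WRITE a 52 -> drop (> snap)
  v13 WRITE a 31 -> drop (> snap)
  v14 WRITE a 7 -> drop (> snap)
  v15 WRITE b 13 -> skip
  v16 WRITE a 57 -> drop (> snap)
  v17 WRITE a 29 -> drop (> snap)
  v18 WRITE b 2 -> skip
  v19 WRITE a 26 -> drop (> snap)
  v20 WRITE a 22 -> drop (> snap)
  v21 WRITE b 9 -> skip
Collected: [(2, 41)]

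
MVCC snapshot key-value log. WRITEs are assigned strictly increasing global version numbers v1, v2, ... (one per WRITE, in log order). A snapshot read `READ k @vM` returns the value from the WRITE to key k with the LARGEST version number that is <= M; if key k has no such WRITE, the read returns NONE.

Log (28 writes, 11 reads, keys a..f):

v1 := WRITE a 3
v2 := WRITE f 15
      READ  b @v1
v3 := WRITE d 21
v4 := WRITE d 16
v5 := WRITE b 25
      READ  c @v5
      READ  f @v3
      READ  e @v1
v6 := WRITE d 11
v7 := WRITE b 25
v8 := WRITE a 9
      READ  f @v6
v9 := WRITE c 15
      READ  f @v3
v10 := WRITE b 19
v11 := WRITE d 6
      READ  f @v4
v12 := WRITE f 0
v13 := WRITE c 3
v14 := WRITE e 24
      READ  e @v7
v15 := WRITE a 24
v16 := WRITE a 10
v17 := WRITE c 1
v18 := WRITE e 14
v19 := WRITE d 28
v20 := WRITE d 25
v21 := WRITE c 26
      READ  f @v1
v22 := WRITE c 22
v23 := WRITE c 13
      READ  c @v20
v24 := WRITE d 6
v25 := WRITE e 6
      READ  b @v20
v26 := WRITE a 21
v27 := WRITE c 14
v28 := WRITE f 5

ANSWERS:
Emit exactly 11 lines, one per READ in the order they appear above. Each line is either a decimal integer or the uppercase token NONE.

v1: WRITE a=3  (a history now [(1, 3)])
v2: WRITE f=15  (f history now [(2, 15)])
READ b @v1: history=[] -> no version <= 1 -> NONE
v3: WRITE d=21  (d history now [(3, 21)])
v4: WRITE d=16  (d history now [(3, 21), (4, 16)])
v5: WRITE b=25  (b history now [(5, 25)])
READ c @v5: history=[] -> no version <= 5 -> NONE
READ f @v3: history=[(2, 15)] -> pick v2 -> 15
READ e @v1: history=[] -> no version <= 1 -> NONE
v6: WRITE d=11  (d history now [(3, 21), (4, 16), (6, 11)])
v7: WRITE b=25  (b history now [(5, 25), (7, 25)])
v8: WRITE a=9  (a history now [(1, 3), (8, 9)])
READ f @v6: history=[(2, 15)] -> pick v2 -> 15
v9: WRITE c=15  (c history now [(9, 15)])
READ f @v3: history=[(2, 15)] -> pick v2 -> 15
v10: WRITE b=19  (b history now [(5, 25), (7, 25), (10, 19)])
v11: WRITE d=6  (d history now [(3, 21), (4, 16), (6, 11), (11, 6)])
READ f @v4: history=[(2, 15)] -> pick v2 -> 15
v12: WRITE f=0  (f history now [(2, 15), (12, 0)])
v13: WRITE c=3  (c history now [(9, 15), (13, 3)])
v14: WRITE e=24  (e history now [(14, 24)])
READ e @v7: history=[(14, 24)] -> no version <= 7 -> NONE
v15: WRITE a=24  (a history now [(1, 3), (8, 9), (15, 24)])
v16: WRITE a=10  (a history now [(1, 3), (8, 9), (15, 24), (16, 10)])
v17: WRITE c=1  (c history now [(9, 15), (13, 3), (17, 1)])
v18: WRITE e=14  (e history now [(14, 24), (18, 14)])
v19: WRITE d=28  (d history now [(3, 21), (4, 16), (6, 11), (11, 6), (19, 28)])
v20: WRITE d=25  (d history now [(3, 21), (4, 16), (6, 11), (11, 6), (19, 28), (20, 25)])
v21: WRITE c=26  (c history now [(9, 15), (13, 3), (17, 1), (21, 26)])
READ f @v1: history=[(2, 15), (12, 0)] -> no version <= 1 -> NONE
v22: WRITE c=22  (c history now [(9, 15), (13, 3), (17, 1), (21, 26), (22, 22)])
v23: WRITE c=13  (c history now [(9, 15), (13, 3), (17, 1), (21, 26), (22, 22), (23, 13)])
READ c @v20: history=[(9, 15), (13, 3), (17, 1), (21, 26), (22, 22), (23, 13)] -> pick v17 -> 1
v24: WRITE d=6  (d history now [(3, 21), (4, 16), (6, 11), (11, 6), (19, 28), (20, 25), (24, 6)])
v25: WRITE e=6  (e history now [(14, 24), (18, 14), (25, 6)])
READ b @v20: history=[(5, 25), (7, 25), (10, 19)] -> pick v10 -> 19
v26: WRITE a=21  (a history now [(1, 3), (8, 9), (15, 24), (16, 10), (26, 21)])
v27: WRITE c=14  (c history now [(9, 15), (13, 3), (17, 1), (21, 26), (22, 22), (23, 13), (27, 14)])
v28: WRITE f=5  (f history now [(2, 15), (12, 0), (28, 5)])

Answer: NONE
NONE
15
NONE
15
15
15
NONE
NONE
1
19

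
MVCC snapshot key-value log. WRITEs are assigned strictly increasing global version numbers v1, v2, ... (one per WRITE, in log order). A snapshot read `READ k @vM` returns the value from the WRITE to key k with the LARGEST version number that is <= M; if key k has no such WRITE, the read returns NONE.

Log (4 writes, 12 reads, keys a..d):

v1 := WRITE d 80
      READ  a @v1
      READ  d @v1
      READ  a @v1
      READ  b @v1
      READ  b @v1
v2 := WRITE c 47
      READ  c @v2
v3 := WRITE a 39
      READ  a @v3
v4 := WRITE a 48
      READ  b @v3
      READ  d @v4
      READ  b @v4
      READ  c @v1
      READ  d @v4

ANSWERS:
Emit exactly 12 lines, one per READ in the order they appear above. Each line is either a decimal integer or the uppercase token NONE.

v1: WRITE d=80  (d history now [(1, 80)])
READ a @v1: history=[] -> no version <= 1 -> NONE
READ d @v1: history=[(1, 80)] -> pick v1 -> 80
READ a @v1: history=[] -> no version <= 1 -> NONE
READ b @v1: history=[] -> no version <= 1 -> NONE
READ b @v1: history=[] -> no version <= 1 -> NONE
v2: WRITE c=47  (c history now [(2, 47)])
READ c @v2: history=[(2, 47)] -> pick v2 -> 47
v3: WRITE a=39  (a history now [(3, 39)])
READ a @v3: history=[(3, 39)] -> pick v3 -> 39
v4: WRITE a=48  (a history now [(3, 39), (4, 48)])
READ b @v3: history=[] -> no version <= 3 -> NONE
READ d @v4: history=[(1, 80)] -> pick v1 -> 80
READ b @v4: history=[] -> no version <= 4 -> NONE
READ c @v1: history=[(2, 47)] -> no version <= 1 -> NONE
READ d @v4: history=[(1, 80)] -> pick v1 -> 80

Answer: NONE
80
NONE
NONE
NONE
47
39
NONE
80
NONE
NONE
80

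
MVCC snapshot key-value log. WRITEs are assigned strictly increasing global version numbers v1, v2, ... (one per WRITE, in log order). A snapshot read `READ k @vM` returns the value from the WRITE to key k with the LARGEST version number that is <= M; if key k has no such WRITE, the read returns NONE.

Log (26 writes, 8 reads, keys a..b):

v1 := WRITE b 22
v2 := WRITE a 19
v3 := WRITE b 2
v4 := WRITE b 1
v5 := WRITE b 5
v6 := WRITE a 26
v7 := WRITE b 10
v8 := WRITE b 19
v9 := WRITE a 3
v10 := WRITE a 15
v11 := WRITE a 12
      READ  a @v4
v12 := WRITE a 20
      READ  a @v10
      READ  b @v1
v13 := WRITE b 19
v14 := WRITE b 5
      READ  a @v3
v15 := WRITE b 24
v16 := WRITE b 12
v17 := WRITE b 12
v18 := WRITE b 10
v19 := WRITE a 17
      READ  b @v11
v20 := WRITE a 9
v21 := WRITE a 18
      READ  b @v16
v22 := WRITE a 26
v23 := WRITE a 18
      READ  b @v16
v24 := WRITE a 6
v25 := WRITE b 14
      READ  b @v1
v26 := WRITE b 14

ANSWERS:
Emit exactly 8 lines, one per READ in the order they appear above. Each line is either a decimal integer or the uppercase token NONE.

v1: WRITE b=22  (b history now [(1, 22)])
v2: WRITE a=19  (a history now [(2, 19)])
v3: WRITE b=2  (b history now [(1, 22), (3, 2)])
v4: WRITE b=1  (b history now [(1, 22), (3, 2), (4, 1)])
v5: WRITE b=5  (b history now [(1, 22), (3, 2), (4, 1), (5, 5)])
v6: WRITE a=26  (a history now [(2, 19), (6, 26)])
v7: WRITE b=10  (b history now [(1, 22), (3, 2), (4, 1), (5, 5), (7, 10)])
v8: WRITE b=19  (b history now [(1, 22), (3, 2), (4, 1), (5, 5), (7, 10), (8, 19)])
v9: WRITE a=3  (a history now [(2, 19), (6, 26), (9, 3)])
v10: WRITE a=15  (a history now [(2, 19), (6, 26), (9, 3), (10, 15)])
v11: WRITE a=12  (a history now [(2, 19), (6, 26), (9, 3), (10, 15), (11, 12)])
READ a @v4: history=[(2, 19), (6, 26), (9, 3), (10, 15), (11, 12)] -> pick v2 -> 19
v12: WRITE a=20  (a history now [(2, 19), (6, 26), (9, 3), (10, 15), (11, 12), (12, 20)])
READ a @v10: history=[(2, 19), (6, 26), (9, 3), (10, 15), (11, 12), (12, 20)] -> pick v10 -> 15
READ b @v1: history=[(1, 22), (3, 2), (4, 1), (5, 5), (7, 10), (8, 19)] -> pick v1 -> 22
v13: WRITE b=19  (b history now [(1, 22), (3, 2), (4, 1), (5, 5), (7, 10), (8, 19), (13, 19)])
v14: WRITE b=5  (b history now [(1, 22), (3, 2), (4, 1), (5, 5), (7, 10), (8, 19), (13, 19), (14, 5)])
READ a @v3: history=[(2, 19), (6, 26), (9, 3), (10, 15), (11, 12), (12, 20)] -> pick v2 -> 19
v15: WRITE b=24  (b history now [(1, 22), (3, 2), (4, 1), (5, 5), (7, 10), (8, 19), (13, 19), (14, 5), (15, 24)])
v16: WRITE b=12  (b history now [(1, 22), (3, 2), (4, 1), (5, 5), (7, 10), (8, 19), (13, 19), (14, 5), (15, 24), (16, 12)])
v17: WRITE b=12  (b history now [(1, 22), (3, 2), (4, 1), (5, 5), (7, 10), (8, 19), (13, 19), (14, 5), (15, 24), (16, 12), (17, 12)])
v18: WRITE b=10  (b history now [(1, 22), (3, 2), (4, 1), (5, 5), (7, 10), (8, 19), (13, 19), (14, 5), (15, 24), (16, 12), (17, 12), (18, 10)])
v19: WRITE a=17  (a history now [(2, 19), (6, 26), (9, 3), (10, 15), (11, 12), (12, 20), (19, 17)])
READ b @v11: history=[(1, 22), (3, 2), (4, 1), (5, 5), (7, 10), (8, 19), (13, 19), (14, 5), (15, 24), (16, 12), (17, 12), (18, 10)] -> pick v8 -> 19
v20: WRITE a=9  (a history now [(2, 19), (6, 26), (9, 3), (10, 15), (11, 12), (12, 20), (19, 17), (20, 9)])
v21: WRITE a=18  (a history now [(2, 19), (6, 26), (9, 3), (10, 15), (11, 12), (12, 20), (19, 17), (20, 9), (21, 18)])
READ b @v16: history=[(1, 22), (3, 2), (4, 1), (5, 5), (7, 10), (8, 19), (13, 19), (14, 5), (15, 24), (16, 12), (17, 12), (18, 10)] -> pick v16 -> 12
v22: WRITE a=26  (a history now [(2, 19), (6, 26), (9, 3), (10, 15), (11, 12), (12, 20), (19, 17), (20, 9), (21, 18), (22, 26)])
v23: WRITE a=18  (a history now [(2, 19), (6, 26), (9, 3), (10, 15), (11, 12), (12, 20), (19, 17), (20, 9), (21, 18), (22, 26), (23, 18)])
READ b @v16: history=[(1, 22), (3, 2), (4, 1), (5, 5), (7, 10), (8, 19), (13, 19), (14, 5), (15, 24), (16, 12), (17, 12), (18, 10)] -> pick v16 -> 12
v24: WRITE a=6  (a history now [(2, 19), (6, 26), (9, 3), (10, 15), (11, 12), (12, 20), (19, 17), (20, 9), (21, 18), (22, 26), (23, 18), (24, 6)])
v25: WRITE b=14  (b history now [(1, 22), (3, 2), (4, 1), (5, 5), (7, 10), (8, 19), (13, 19), (14, 5), (15, 24), (16, 12), (17, 12), (18, 10), (25, 14)])
READ b @v1: history=[(1, 22), (3, 2), (4, 1), (5, 5), (7, 10), (8, 19), (13, 19), (14, 5), (15, 24), (16, 12), (17, 12), (18, 10), (25, 14)] -> pick v1 -> 22
v26: WRITE b=14  (b history now [(1, 22), (3, 2), (4, 1), (5, 5), (7, 10), (8, 19), (13, 19), (14, 5), (15, 24), (16, 12), (17, 12), (18, 10), (25, 14), (26, 14)])

Answer: 19
15
22
19
19
12
12
22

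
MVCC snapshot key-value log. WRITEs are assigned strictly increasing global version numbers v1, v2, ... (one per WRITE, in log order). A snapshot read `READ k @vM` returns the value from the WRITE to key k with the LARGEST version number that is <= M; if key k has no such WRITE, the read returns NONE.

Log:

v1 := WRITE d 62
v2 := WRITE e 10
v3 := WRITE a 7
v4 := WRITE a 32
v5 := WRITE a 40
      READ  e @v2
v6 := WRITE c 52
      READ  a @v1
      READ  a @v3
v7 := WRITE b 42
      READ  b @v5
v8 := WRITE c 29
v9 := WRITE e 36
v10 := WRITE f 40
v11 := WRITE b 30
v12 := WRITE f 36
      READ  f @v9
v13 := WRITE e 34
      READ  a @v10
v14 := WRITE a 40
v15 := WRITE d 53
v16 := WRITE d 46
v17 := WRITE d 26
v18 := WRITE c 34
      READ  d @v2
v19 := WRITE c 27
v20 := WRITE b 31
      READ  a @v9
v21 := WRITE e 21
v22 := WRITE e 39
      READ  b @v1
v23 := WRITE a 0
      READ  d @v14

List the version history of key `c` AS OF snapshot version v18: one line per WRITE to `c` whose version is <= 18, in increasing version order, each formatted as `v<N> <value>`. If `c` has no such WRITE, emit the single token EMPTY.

Scan writes for key=c with version <= 18:
  v1 WRITE d 62 -> skip
  v2 WRITE e 10 -> skip
  v3 WRITE a 7 -> skip
  v4 WRITE a 32 -> skip
  v5 WRITE a 40 -> skip
  v6 WRITE c 52 -> keep
  v7 WRITE b 42 -> skip
  v8 WRITE c 29 -> keep
  v9 WRITE e 36 -> skip
  v10 WRITE f 40 -> skip
  v11 WRITE b 30 -> skip
  v12 WRITE f 36 -> skip
  v13 WRITE e 34 -> skip
  v14 WRITE a 40 -> skip
  v15 WRITE d 53 -> skip
  v16 WRITE d 46 -> skip
  v17 WRITE d 26 -> skip
  v18 WRITE c 34 -> keep
  v19 WRITE c 27 -> drop (> snap)
  v20 WRITE b 31 -> skip
  v21 WRITE e 21 -> skip
  v22 WRITE e 39 -> skip
  v23 WRITE a 0 -> skip
Collected: [(6, 52), (8, 29), (18, 34)]

Answer: v6 52
v8 29
v18 34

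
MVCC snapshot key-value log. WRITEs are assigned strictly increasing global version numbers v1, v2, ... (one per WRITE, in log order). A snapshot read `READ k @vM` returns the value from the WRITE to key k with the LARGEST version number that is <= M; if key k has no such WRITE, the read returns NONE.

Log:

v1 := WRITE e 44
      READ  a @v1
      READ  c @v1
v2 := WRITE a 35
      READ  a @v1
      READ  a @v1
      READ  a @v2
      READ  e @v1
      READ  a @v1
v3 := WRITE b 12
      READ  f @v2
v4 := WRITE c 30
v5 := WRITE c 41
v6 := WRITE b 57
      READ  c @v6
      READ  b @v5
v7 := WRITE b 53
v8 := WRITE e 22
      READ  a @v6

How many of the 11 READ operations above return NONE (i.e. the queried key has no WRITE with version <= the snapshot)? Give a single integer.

v1: WRITE e=44  (e history now [(1, 44)])
READ a @v1: history=[] -> no version <= 1 -> NONE
READ c @v1: history=[] -> no version <= 1 -> NONE
v2: WRITE a=35  (a history now [(2, 35)])
READ a @v1: history=[(2, 35)] -> no version <= 1 -> NONE
READ a @v1: history=[(2, 35)] -> no version <= 1 -> NONE
READ a @v2: history=[(2, 35)] -> pick v2 -> 35
READ e @v1: history=[(1, 44)] -> pick v1 -> 44
READ a @v1: history=[(2, 35)] -> no version <= 1 -> NONE
v3: WRITE b=12  (b history now [(3, 12)])
READ f @v2: history=[] -> no version <= 2 -> NONE
v4: WRITE c=30  (c history now [(4, 30)])
v5: WRITE c=41  (c history now [(4, 30), (5, 41)])
v6: WRITE b=57  (b history now [(3, 12), (6, 57)])
READ c @v6: history=[(4, 30), (5, 41)] -> pick v5 -> 41
READ b @v5: history=[(3, 12), (6, 57)] -> pick v3 -> 12
v7: WRITE b=53  (b history now [(3, 12), (6, 57), (7, 53)])
v8: WRITE e=22  (e history now [(1, 44), (8, 22)])
READ a @v6: history=[(2, 35)] -> pick v2 -> 35
Read results in order: ['NONE', 'NONE', 'NONE', 'NONE', '35', '44', 'NONE', 'NONE', '41', '12', '35']
NONE count = 6

Answer: 6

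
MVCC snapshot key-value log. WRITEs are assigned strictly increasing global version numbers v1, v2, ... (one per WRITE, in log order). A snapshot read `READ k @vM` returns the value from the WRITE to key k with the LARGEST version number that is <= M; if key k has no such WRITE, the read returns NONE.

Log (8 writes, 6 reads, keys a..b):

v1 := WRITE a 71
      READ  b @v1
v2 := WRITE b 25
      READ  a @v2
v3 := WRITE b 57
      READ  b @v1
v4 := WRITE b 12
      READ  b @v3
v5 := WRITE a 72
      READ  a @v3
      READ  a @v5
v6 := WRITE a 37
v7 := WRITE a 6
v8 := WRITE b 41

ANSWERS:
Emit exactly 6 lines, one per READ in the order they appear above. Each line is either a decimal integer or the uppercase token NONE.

v1: WRITE a=71  (a history now [(1, 71)])
READ b @v1: history=[] -> no version <= 1 -> NONE
v2: WRITE b=25  (b history now [(2, 25)])
READ a @v2: history=[(1, 71)] -> pick v1 -> 71
v3: WRITE b=57  (b history now [(2, 25), (3, 57)])
READ b @v1: history=[(2, 25), (3, 57)] -> no version <= 1 -> NONE
v4: WRITE b=12  (b history now [(2, 25), (3, 57), (4, 12)])
READ b @v3: history=[(2, 25), (3, 57), (4, 12)] -> pick v3 -> 57
v5: WRITE a=72  (a history now [(1, 71), (5, 72)])
READ a @v3: history=[(1, 71), (5, 72)] -> pick v1 -> 71
READ a @v5: history=[(1, 71), (5, 72)] -> pick v5 -> 72
v6: WRITE a=37  (a history now [(1, 71), (5, 72), (6, 37)])
v7: WRITE a=6  (a history now [(1, 71), (5, 72), (6, 37), (7, 6)])
v8: WRITE b=41  (b history now [(2, 25), (3, 57), (4, 12), (8, 41)])

Answer: NONE
71
NONE
57
71
72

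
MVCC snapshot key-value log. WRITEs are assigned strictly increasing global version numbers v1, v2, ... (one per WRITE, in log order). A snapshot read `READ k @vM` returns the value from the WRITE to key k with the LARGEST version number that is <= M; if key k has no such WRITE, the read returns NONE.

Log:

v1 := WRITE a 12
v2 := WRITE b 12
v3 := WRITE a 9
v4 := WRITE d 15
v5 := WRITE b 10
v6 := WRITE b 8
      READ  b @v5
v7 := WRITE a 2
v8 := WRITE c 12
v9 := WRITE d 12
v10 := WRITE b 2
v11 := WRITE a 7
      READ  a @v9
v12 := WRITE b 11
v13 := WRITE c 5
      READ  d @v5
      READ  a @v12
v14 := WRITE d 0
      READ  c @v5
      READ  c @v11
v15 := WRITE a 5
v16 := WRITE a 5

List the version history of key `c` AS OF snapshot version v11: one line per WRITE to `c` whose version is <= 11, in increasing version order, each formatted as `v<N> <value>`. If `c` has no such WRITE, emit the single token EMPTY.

Scan writes for key=c with version <= 11:
  v1 WRITE a 12 -> skip
  v2 WRITE b 12 -> skip
  v3 WRITE a 9 -> skip
  v4 WRITE d 15 -> skip
  v5 WRITE b 10 -> skip
  v6 WRITE b 8 -> skip
  v7 WRITE a 2 -> skip
  v8 WRITE c 12 -> keep
  v9 WRITE d 12 -> skip
  v10 WRITE b 2 -> skip
  v11 WRITE a 7 -> skip
  v12 WRITE b 11 -> skip
  v13 WRITE c 5 -> drop (> snap)
  v14 WRITE d 0 -> skip
  v15 WRITE a 5 -> skip
  v16 WRITE a 5 -> skip
Collected: [(8, 12)]

Answer: v8 12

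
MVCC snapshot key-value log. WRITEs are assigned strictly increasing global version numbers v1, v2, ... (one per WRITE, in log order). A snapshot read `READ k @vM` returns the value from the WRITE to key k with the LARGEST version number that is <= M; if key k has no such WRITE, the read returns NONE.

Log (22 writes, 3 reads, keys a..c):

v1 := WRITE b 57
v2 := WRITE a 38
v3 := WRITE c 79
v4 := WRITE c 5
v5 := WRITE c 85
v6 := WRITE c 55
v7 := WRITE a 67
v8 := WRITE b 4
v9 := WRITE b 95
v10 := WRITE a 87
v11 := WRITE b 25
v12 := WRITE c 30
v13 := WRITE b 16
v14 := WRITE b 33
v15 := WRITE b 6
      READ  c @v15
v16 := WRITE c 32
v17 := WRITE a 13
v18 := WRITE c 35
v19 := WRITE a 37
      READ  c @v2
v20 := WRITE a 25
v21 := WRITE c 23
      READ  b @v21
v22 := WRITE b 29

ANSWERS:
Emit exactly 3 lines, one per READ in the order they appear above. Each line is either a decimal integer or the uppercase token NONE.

v1: WRITE b=57  (b history now [(1, 57)])
v2: WRITE a=38  (a history now [(2, 38)])
v3: WRITE c=79  (c history now [(3, 79)])
v4: WRITE c=5  (c history now [(3, 79), (4, 5)])
v5: WRITE c=85  (c history now [(3, 79), (4, 5), (5, 85)])
v6: WRITE c=55  (c history now [(3, 79), (4, 5), (5, 85), (6, 55)])
v7: WRITE a=67  (a history now [(2, 38), (7, 67)])
v8: WRITE b=4  (b history now [(1, 57), (8, 4)])
v9: WRITE b=95  (b history now [(1, 57), (8, 4), (9, 95)])
v10: WRITE a=87  (a history now [(2, 38), (7, 67), (10, 87)])
v11: WRITE b=25  (b history now [(1, 57), (8, 4), (9, 95), (11, 25)])
v12: WRITE c=30  (c history now [(3, 79), (4, 5), (5, 85), (6, 55), (12, 30)])
v13: WRITE b=16  (b history now [(1, 57), (8, 4), (9, 95), (11, 25), (13, 16)])
v14: WRITE b=33  (b history now [(1, 57), (8, 4), (9, 95), (11, 25), (13, 16), (14, 33)])
v15: WRITE b=6  (b history now [(1, 57), (8, 4), (9, 95), (11, 25), (13, 16), (14, 33), (15, 6)])
READ c @v15: history=[(3, 79), (4, 5), (5, 85), (6, 55), (12, 30)] -> pick v12 -> 30
v16: WRITE c=32  (c history now [(3, 79), (4, 5), (5, 85), (6, 55), (12, 30), (16, 32)])
v17: WRITE a=13  (a history now [(2, 38), (7, 67), (10, 87), (17, 13)])
v18: WRITE c=35  (c history now [(3, 79), (4, 5), (5, 85), (6, 55), (12, 30), (16, 32), (18, 35)])
v19: WRITE a=37  (a history now [(2, 38), (7, 67), (10, 87), (17, 13), (19, 37)])
READ c @v2: history=[(3, 79), (4, 5), (5, 85), (6, 55), (12, 30), (16, 32), (18, 35)] -> no version <= 2 -> NONE
v20: WRITE a=25  (a history now [(2, 38), (7, 67), (10, 87), (17, 13), (19, 37), (20, 25)])
v21: WRITE c=23  (c history now [(3, 79), (4, 5), (5, 85), (6, 55), (12, 30), (16, 32), (18, 35), (21, 23)])
READ b @v21: history=[(1, 57), (8, 4), (9, 95), (11, 25), (13, 16), (14, 33), (15, 6)] -> pick v15 -> 6
v22: WRITE b=29  (b history now [(1, 57), (8, 4), (9, 95), (11, 25), (13, 16), (14, 33), (15, 6), (22, 29)])

Answer: 30
NONE
6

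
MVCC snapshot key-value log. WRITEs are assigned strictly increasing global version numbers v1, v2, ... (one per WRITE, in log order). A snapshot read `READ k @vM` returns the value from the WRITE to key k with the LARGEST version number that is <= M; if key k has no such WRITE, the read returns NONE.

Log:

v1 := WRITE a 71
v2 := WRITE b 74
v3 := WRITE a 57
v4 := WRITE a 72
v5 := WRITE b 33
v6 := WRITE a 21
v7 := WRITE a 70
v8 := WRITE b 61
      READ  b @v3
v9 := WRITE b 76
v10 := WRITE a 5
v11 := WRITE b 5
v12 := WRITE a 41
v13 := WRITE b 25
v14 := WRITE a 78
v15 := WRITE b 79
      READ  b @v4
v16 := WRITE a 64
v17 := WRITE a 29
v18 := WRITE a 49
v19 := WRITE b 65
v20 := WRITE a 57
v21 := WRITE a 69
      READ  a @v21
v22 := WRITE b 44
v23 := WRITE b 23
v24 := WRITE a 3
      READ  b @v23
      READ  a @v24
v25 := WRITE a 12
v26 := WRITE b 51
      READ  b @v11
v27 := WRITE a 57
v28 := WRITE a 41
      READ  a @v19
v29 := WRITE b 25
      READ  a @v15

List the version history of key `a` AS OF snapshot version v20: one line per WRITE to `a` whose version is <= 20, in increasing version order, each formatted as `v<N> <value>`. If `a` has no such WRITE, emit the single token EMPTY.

Answer: v1 71
v3 57
v4 72
v6 21
v7 70
v10 5
v12 41
v14 78
v16 64
v17 29
v18 49
v20 57

Derivation:
Scan writes for key=a with version <= 20:
  v1 WRITE a 71 -> keep
  v2 WRITE b 74 -> skip
  v3 WRITE a 57 -> keep
  v4 WRITE a 72 -> keep
  v5 WRITE b 33 -> skip
  v6 WRITE a 21 -> keep
  v7 WRITE a 70 -> keep
  v8 WRITE b 61 -> skip
  v9 WRITE b 76 -> skip
  v10 WRITE a 5 -> keep
  v11 WRITE b 5 -> skip
  v12 WRITE a 41 -> keep
  v13 WRITE b 25 -> skip
  v14 WRITE a 78 -> keep
  v15 WRITE b 79 -> skip
  v16 WRITE a 64 -> keep
  v17 WRITE a 29 -> keep
  v18 WRITE a 49 -> keep
  v19 WRITE b 65 -> skip
  v20 WRITE a 57 -> keep
  v21 WRITE a 69 -> drop (> snap)
  v22 WRITE b 44 -> skip
  v23 WRITE b 23 -> skip
  v24 WRITE a 3 -> drop (> snap)
  v25 WRITE a 12 -> drop (> snap)
  v26 WRITE b 51 -> skip
  v27 WRITE a 57 -> drop (> snap)
  v28 WRITE a 41 -> drop (> snap)
  v29 WRITE b 25 -> skip
Collected: [(1, 71), (3, 57), (4, 72), (6, 21), (7, 70), (10, 5), (12, 41), (14, 78), (16, 64), (17, 29), (18, 49), (20, 57)]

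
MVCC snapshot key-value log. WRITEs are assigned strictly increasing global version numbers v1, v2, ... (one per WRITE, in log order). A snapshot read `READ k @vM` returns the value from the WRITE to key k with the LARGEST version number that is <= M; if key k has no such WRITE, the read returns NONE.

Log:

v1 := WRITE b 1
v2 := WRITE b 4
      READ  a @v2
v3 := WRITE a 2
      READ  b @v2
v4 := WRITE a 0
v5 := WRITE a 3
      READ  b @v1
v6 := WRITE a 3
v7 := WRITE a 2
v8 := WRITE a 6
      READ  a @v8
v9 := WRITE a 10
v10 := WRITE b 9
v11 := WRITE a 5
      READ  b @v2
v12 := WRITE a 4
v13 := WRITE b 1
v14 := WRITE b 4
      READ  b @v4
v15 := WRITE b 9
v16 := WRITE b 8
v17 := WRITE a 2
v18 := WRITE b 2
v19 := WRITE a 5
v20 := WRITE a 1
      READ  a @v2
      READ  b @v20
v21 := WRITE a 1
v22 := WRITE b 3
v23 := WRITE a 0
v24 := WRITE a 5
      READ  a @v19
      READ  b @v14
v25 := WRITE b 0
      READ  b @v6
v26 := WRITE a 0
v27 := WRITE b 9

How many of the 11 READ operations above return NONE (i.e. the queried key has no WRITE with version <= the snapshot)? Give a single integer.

Answer: 2

Derivation:
v1: WRITE b=1  (b history now [(1, 1)])
v2: WRITE b=4  (b history now [(1, 1), (2, 4)])
READ a @v2: history=[] -> no version <= 2 -> NONE
v3: WRITE a=2  (a history now [(3, 2)])
READ b @v2: history=[(1, 1), (2, 4)] -> pick v2 -> 4
v4: WRITE a=0  (a history now [(3, 2), (4, 0)])
v5: WRITE a=3  (a history now [(3, 2), (4, 0), (5, 3)])
READ b @v1: history=[(1, 1), (2, 4)] -> pick v1 -> 1
v6: WRITE a=3  (a history now [(3, 2), (4, 0), (5, 3), (6, 3)])
v7: WRITE a=2  (a history now [(3, 2), (4, 0), (5, 3), (6, 3), (7, 2)])
v8: WRITE a=6  (a history now [(3, 2), (4, 0), (5, 3), (6, 3), (7, 2), (8, 6)])
READ a @v8: history=[(3, 2), (4, 0), (5, 3), (6, 3), (7, 2), (8, 6)] -> pick v8 -> 6
v9: WRITE a=10  (a history now [(3, 2), (4, 0), (5, 3), (6, 3), (7, 2), (8, 6), (9, 10)])
v10: WRITE b=9  (b history now [(1, 1), (2, 4), (10, 9)])
v11: WRITE a=5  (a history now [(3, 2), (4, 0), (5, 3), (6, 3), (7, 2), (8, 6), (9, 10), (11, 5)])
READ b @v2: history=[(1, 1), (2, 4), (10, 9)] -> pick v2 -> 4
v12: WRITE a=4  (a history now [(3, 2), (4, 0), (5, 3), (6, 3), (7, 2), (8, 6), (9, 10), (11, 5), (12, 4)])
v13: WRITE b=1  (b history now [(1, 1), (2, 4), (10, 9), (13, 1)])
v14: WRITE b=4  (b history now [(1, 1), (2, 4), (10, 9), (13, 1), (14, 4)])
READ b @v4: history=[(1, 1), (2, 4), (10, 9), (13, 1), (14, 4)] -> pick v2 -> 4
v15: WRITE b=9  (b history now [(1, 1), (2, 4), (10, 9), (13, 1), (14, 4), (15, 9)])
v16: WRITE b=8  (b history now [(1, 1), (2, 4), (10, 9), (13, 1), (14, 4), (15, 9), (16, 8)])
v17: WRITE a=2  (a history now [(3, 2), (4, 0), (5, 3), (6, 3), (7, 2), (8, 6), (9, 10), (11, 5), (12, 4), (17, 2)])
v18: WRITE b=2  (b history now [(1, 1), (2, 4), (10, 9), (13, 1), (14, 4), (15, 9), (16, 8), (18, 2)])
v19: WRITE a=5  (a history now [(3, 2), (4, 0), (5, 3), (6, 3), (7, 2), (8, 6), (9, 10), (11, 5), (12, 4), (17, 2), (19, 5)])
v20: WRITE a=1  (a history now [(3, 2), (4, 0), (5, 3), (6, 3), (7, 2), (8, 6), (9, 10), (11, 5), (12, 4), (17, 2), (19, 5), (20, 1)])
READ a @v2: history=[(3, 2), (4, 0), (5, 3), (6, 3), (7, 2), (8, 6), (9, 10), (11, 5), (12, 4), (17, 2), (19, 5), (20, 1)] -> no version <= 2 -> NONE
READ b @v20: history=[(1, 1), (2, 4), (10, 9), (13, 1), (14, 4), (15, 9), (16, 8), (18, 2)] -> pick v18 -> 2
v21: WRITE a=1  (a history now [(3, 2), (4, 0), (5, 3), (6, 3), (7, 2), (8, 6), (9, 10), (11, 5), (12, 4), (17, 2), (19, 5), (20, 1), (21, 1)])
v22: WRITE b=3  (b history now [(1, 1), (2, 4), (10, 9), (13, 1), (14, 4), (15, 9), (16, 8), (18, 2), (22, 3)])
v23: WRITE a=0  (a history now [(3, 2), (4, 0), (5, 3), (6, 3), (7, 2), (8, 6), (9, 10), (11, 5), (12, 4), (17, 2), (19, 5), (20, 1), (21, 1), (23, 0)])
v24: WRITE a=5  (a history now [(3, 2), (4, 0), (5, 3), (6, 3), (7, 2), (8, 6), (9, 10), (11, 5), (12, 4), (17, 2), (19, 5), (20, 1), (21, 1), (23, 0), (24, 5)])
READ a @v19: history=[(3, 2), (4, 0), (5, 3), (6, 3), (7, 2), (8, 6), (9, 10), (11, 5), (12, 4), (17, 2), (19, 5), (20, 1), (21, 1), (23, 0), (24, 5)] -> pick v19 -> 5
READ b @v14: history=[(1, 1), (2, 4), (10, 9), (13, 1), (14, 4), (15, 9), (16, 8), (18, 2), (22, 3)] -> pick v14 -> 4
v25: WRITE b=0  (b history now [(1, 1), (2, 4), (10, 9), (13, 1), (14, 4), (15, 9), (16, 8), (18, 2), (22, 3), (25, 0)])
READ b @v6: history=[(1, 1), (2, 4), (10, 9), (13, 1), (14, 4), (15, 9), (16, 8), (18, 2), (22, 3), (25, 0)] -> pick v2 -> 4
v26: WRITE a=0  (a history now [(3, 2), (4, 0), (5, 3), (6, 3), (7, 2), (8, 6), (9, 10), (11, 5), (12, 4), (17, 2), (19, 5), (20, 1), (21, 1), (23, 0), (24, 5), (26, 0)])
v27: WRITE b=9  (b history now [(1, 1), (2, 4), (10, 9), (13, 1), (14, 4), (15, 9), (16, 8), (18, 2), (22, 3), (25, 0), (27, 9)])
Read results in order: ['NONE', '4', '1', '6', '4', '4', 'NONE', '2', '5', '4', '4']
NONE count = 2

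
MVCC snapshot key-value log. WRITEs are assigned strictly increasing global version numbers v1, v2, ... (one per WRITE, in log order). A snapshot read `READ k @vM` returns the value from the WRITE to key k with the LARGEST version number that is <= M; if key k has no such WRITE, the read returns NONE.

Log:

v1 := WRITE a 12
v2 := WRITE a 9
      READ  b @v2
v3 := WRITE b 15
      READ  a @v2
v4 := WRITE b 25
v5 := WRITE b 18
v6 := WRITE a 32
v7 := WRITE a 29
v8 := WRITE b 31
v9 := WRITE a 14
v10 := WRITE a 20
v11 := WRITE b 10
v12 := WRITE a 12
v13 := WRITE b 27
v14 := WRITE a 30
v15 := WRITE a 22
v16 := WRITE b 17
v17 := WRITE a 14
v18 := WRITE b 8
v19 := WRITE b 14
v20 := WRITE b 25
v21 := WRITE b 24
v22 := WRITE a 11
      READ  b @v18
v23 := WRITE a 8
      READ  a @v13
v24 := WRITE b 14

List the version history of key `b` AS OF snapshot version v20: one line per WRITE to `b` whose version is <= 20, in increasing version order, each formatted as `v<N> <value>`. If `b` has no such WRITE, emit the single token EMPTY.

Scan writes for key=b with version <= 20:
  v1 WRITE a 12 -> skip
  v2 WRITE a 9 -> skip
  v3 WRITE b 15 -> keep
  v4 WRITE b 25 -> keep
  v5 WRITE b 18 -> keep
  v6 WRITE a 32 -> skip
  v7 WRITE a 29 -> skip
  v8 WRITE b 31 -> keep
  v9 WRITE a 14 -> skip
  v10 WRITE a 20 -> skip
  v11 WRITE b 10 -> keep
  v12 WRITE a 12 -> skip
  v13 WRITE b 27 -> keep
  v14 WRITE a 30 -> skip
  v15 WRITE a 22 -> skip
  v16 WRITE b 17 -> keep
  v17 WRITE a 14 -> skip
  v18 WRITE b 8 -> keep
  v19 WRITE b 14 -> keep
  v20 WRITE b 25 -> keep
  v21 WRITE b 24 -> drop (> snap)
  v22 WRITE a 11 -> skip
  v23 WRITE a 8 -> skip
  v24 WRITE b 14 -> drop (> snap)
Collected: [(3, 15), (4, 25), (5, 18), (8, 31), (11, 10), (13, 27), (16, 17), (18, 8), (19, 14), (20, 25)]

Answer: v3 15
v4 25
v5 18
v8 31
v11 10
v13 27
v16 17
v18 8
v19 14
v20 25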